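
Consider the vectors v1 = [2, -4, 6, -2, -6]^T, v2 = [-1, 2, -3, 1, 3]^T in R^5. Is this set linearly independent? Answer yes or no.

Form the matrix with these vectors as rows and row reduce.
R2 ← R2 + (1/2)·R1: [0, 0, 0, 0, 0]
1 nonzero row, so the 2 vectors span a space of dimension 1.
Since 1 < 2, the vectors are linearly dependent.

no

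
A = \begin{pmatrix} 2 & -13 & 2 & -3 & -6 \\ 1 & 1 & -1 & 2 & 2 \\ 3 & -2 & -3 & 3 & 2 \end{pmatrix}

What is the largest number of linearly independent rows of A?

Row reduce to echelon form.
R2 ← R2 − (1/2)·R1: [0, 15/2, -2, 7/2, 5]
R3 ← R3 − (3/2)·R1: [0, 35/2, -6, 15/2, 11]
R3 ← R3 − (7/3)·R2: [0, 0, -4/3, -2/3, -2/3]
Echelon form has 3 nonzero rows, so rank(A) = 3.
The rank gives the maximum number of linearly independent rows: 3.

3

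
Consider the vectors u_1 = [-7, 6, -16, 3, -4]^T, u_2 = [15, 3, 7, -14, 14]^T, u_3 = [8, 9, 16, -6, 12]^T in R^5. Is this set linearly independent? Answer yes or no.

Form the matrix with these vectors as rows and row reduce.
R2 ← R2 + (15/7)·R1: [0, 111/7, -191/7, -53/7, 38/7]
R3 ← R3 + (8/7)·R1: [0, 111/7, -16/7, -18/7, 52/7]
R3 ← R3 − R2: [0, 0, 25, 5, 2]
3 nonzero rows, so the 3 vectors span a space of dimension 3.
Since 3 = 3, the vectors are linearly independent.

yes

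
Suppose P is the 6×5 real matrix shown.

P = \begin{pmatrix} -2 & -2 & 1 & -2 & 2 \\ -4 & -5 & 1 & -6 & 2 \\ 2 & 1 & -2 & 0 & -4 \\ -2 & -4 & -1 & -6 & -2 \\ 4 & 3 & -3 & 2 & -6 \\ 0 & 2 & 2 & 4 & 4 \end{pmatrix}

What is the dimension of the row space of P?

Row reduce to echelon form.
R2 ← R2 − (2)·R1: [0, -1, -1, -2, -2]
R3 ← R3 + R1: [0, -1, -1, -2, -2]
R4 ← R4 − R1: [0, -2, -2, -4, -4]
R5 ← R5 + (2)·R1: [0, -1, -1, -2, -2]
R3 ← R3 − R2: [0, 0, 0, 0, 0]
R4 ← R4 − (2)·R2: [0, 0, 0, 0, 0]
R5 ← R5 − R2: [0, 0, 0, 0, 0]
R6 ← R6 + (2)·R2: [0, 0, 0, 0, 0]
Echelon form has 2 nonzero rows, so rank(P) = 2.
The row space has dimension equal to the rank: 2.

2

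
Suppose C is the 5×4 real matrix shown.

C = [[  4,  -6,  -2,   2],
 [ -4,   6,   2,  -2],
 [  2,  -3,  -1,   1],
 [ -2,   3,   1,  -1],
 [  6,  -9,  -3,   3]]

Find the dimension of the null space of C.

3

Row reduce to echelon form.
R2 ← R2 + R1: [0, 0, 0, 0]
R3 ← R3 − (1/2)·R1: [0, 0, 0, 0]
R4 ← R4 + (1/2)·R1: [0, 0, 0, 0]
R5 ← R5 − (3/2)·R1: [0, 0, 0, 0]
1 nonzero row, so rank(C) = 1.
C has 4 columns; by rank–nullity, nullity = 4 − 1 = 3.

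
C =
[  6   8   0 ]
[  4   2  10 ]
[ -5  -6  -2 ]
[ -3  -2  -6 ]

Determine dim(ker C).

1

Row reduce to echelon form.
R2 ← R2 − (2/3)·R1: [0, -10/3, 10]
R3 ← R3 + (5/6)·R1: [0, 2/3, -2]
R4 ← R4 + (1/2)·R1: [0, 2, -6]
R3 ← R3 + (1/5)·R2: [0, 0, 0]
R4 ← R4 + (3/5)·R2: [0, 0, 0]
2 nonzero rows, so rank(C) = 2.
C has 3 columns; by rank–nullity, nullity = 3 − 2 = 1.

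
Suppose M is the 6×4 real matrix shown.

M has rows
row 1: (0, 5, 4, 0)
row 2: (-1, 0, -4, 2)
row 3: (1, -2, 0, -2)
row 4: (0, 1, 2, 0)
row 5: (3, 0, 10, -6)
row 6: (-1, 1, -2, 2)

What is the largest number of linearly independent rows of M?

Row reduce to echelon form.
Swap R1 ↔ R2
R3 ← R3 + R1: [0, -2, -4, 0]
R5 ← R5 + (3)·R1: [0, 0, -2, 0]
R6 ← R6 − R1: [0, 1, 2, 0]
R3 ← R3 + (2/5)·R2: [0, 0, -12/5, 0]
R4 ← R4 − (1/5)·R2: [0, 0, 6/5, 0]
R6 ← R6 − (1/5)·R2: [0, 0, 6/5, 0]
R4 ← R4 + (1/2)·R3: [0, 0, 0, 0]
R5 ← R5 − (5/6)·R3: [0, 0, 0, 0]
R6 ← R6 + (1/2)·R3: [0, 0, 0, 0]
Echelon form has 3 nonzero rows, so rank(M) = 3.
The rank gives the maximum number of linearly independent rows: 3.

3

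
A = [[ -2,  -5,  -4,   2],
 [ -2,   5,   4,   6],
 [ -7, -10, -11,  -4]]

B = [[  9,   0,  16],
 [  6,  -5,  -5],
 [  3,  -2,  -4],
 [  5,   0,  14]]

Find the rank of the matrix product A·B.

First compute AB:
[[-50,  33,  37],
 [ 54, -33,  11],
 [-176,  72, -74]]
Now row reduce the product.
R2 ← R2 + (27/25)·R1: [0, 66/25, 1274/25]
R3 ← R3 − (88/25)·R1: [0, -1104/25, -5106/25]
R3 ← R3 + (184/11)·R2: [0, 0, 7130/11]
3 nonzero rows, so rank(AB) = 3.

3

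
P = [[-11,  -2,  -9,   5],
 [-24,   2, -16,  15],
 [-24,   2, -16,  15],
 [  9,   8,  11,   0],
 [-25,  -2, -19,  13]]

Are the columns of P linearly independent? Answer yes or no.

no

Row reduce P to echelon form.
R2 ← R2 − (24/11)·R1: [0, 70/11, 40/11, 45/11]
R3 ← R3 − (24/11)·R1: [0, 70/11, 40/11, 45/11]
R4 ← R4 + (9/11)·R1: [0, 70/11, 40/11, 45/11]
R5 ← R5 − (25/11)·R1: [0, 28/11, 16/11, 18/11]
R3 ← R3 − R2: [0, 0, 0, 0]
R4 ← R4 − R2: [0, 0, 0, 0]
R5 ← R5 − (2/5)·R2: [0, 0, 0, 0]
2 pivots among 4 columns.
Only 2 < 4 pivot columns, so the columns are linearly dependent.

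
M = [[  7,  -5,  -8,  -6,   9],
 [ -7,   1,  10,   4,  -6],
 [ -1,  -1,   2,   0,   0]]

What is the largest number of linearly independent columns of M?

2

Row reduce to echelon form.
R2 ← R2 + R1: [0, -4, 2, -2, 3]
R3 ← R3 + (1/7)·R1: [0, -12/7, 6/7, -6/7, 9/7]
R3 ← R3 − (3/7)·R2: [0, 0, 0, 0, 0]
Echelon form has 2 nonzero rows, so rank(M) = 2.
The rank gives the maximum number of linearly independent columns: 2.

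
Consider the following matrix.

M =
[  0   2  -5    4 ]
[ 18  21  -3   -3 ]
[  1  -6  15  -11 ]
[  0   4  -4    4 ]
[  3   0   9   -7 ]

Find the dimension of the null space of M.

Row reduce to echelon form.
Swap R1 ↔ R2
R3 ← R3 − (1/18)·R1: [0, -43/6, 91/6, -65/6]
R5 ← R5 − (1/6)·R1: [0, -7/2, 19/2, -13/2]
R3 ← R3 + (43/12)·R2: [0, 0, -11/4, 7/2]
R4 ← R4 − (2)·R2: [0, 0, 6, -4]
R5 ← R5 + (7/4)·R2: [0, 0, 3/4, 1/2]
R4 ← R4 + (24/11)·R3: [0, 0, 0, 40/11]
R5 ← R5 + (3/11)·R3: [0, 0, 0, 16/11]
R5 ← R5 − (2/5)·R4: [0, 0, 0, 0]
4 nonzero rows, so rank(M) = 4.
M has 4 columns; by rank–nullity, nullity = 4 − 4 = 0.

0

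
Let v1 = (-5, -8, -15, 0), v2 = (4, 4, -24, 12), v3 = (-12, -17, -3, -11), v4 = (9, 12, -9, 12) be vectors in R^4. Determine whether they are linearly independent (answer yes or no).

no

Form the matrix with these vectors as rows and row reduce.
R2 ← R2 + (4/5)·R1: [0, -12/5, -36, 12]
R3 ← R3 − (12/5)·R1: [0, 11/5, 33, -11]
R4 ← R4 + (9/5)·R1: [0, -12/5, -36, 12]
R3 ← R3 + (11/12)·R2: [0, 0, 0, 0]
R4 ← R4 − R2: [0, 0, 0, 0]
2 nonzero rows, so the 4 vectors span a space of dimension 2.
Since 2 < 4, the vectors are linearly dependent.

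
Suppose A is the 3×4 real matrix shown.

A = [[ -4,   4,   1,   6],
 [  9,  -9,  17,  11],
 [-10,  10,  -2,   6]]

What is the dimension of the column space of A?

3

Row reduce to echelon form.
R2 ← R2 + (9/4)·R1: [0, 0, 77/4, 49/2]
R3 ← R3 − (5/2)·R1: [0, 0, -9/2, -9]
R3 ← R3 + (18/77)·R2: [0, 0, 0, -36/11]
Echelon form has 3 nonzero rows, so rank(A) = 3.
The column space has dimension equal to the rank: 3.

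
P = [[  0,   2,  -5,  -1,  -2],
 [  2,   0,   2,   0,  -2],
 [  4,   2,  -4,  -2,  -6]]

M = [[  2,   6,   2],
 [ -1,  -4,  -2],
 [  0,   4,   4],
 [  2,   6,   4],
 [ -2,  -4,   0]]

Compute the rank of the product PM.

3

First compute PM:
[[  0, -26, -28],
 [  8,  28,  12],
 [ 14,  12, -20]]
Now row reduce the product.
Swap R1 ↔ R2
R3 ← R3 − (7/4)·R1: [0, -37, -41]
R3 ← R3 − (37/26)·R2: [0, 0, -15/13]
3 nonzero rows, so rank(PM) = 3.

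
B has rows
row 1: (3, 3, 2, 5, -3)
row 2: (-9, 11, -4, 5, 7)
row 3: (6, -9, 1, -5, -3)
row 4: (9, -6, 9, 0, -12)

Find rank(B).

3

Row reduce to echelon form.
R2 ← R2 + (3)·R1: [0, 20, 2, 20, -2]
R3 ← R3 − (2)·R1: [0, -15, -3, -15, 3]
R4 ← R4 − (3)·R1: [0, -15, 3, -15, -3]
R3 ← R3 + (3/4)·R2: [0, 0, -3/2, 0, 3/2]
R4 ← R4 + (3/4)·R2: [0, 0, 9/2, 0, -9/2]
R4 ← R4 + (3)·R3: [0, 0, 0, 0, 0]
Echelon form has 3 nonzero rows, so rank(B) = 3.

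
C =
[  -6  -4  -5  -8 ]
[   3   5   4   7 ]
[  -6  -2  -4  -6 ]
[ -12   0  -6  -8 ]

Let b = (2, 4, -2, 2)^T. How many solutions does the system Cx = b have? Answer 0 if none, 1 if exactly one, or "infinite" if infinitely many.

Row reduce the augmented matrix [C | b].
R2 ← R2 + (1/2)·R1: [0, 3, 3/2, 3, 5]
R3 ← R3 − R1: [0, 2, 1, 2, -4]
R4 ← R4 − (2)·R1: [0, 8, 4, 8, -2]
R3 ← R3 − (2/3)·R2: [0, 0, 0, 0, -22/3]
R4 ← R4 − (8/3)·R2: [0, 0, 0, 0, -46/3]
R4 ← R4 − (23/11)·R3: [0, 0, 0, 0, 0]
The echelon form has 3 nonzero rows; the last pivot sits in the augmented column, so rank(C) = 2 but rank([C|b]) = 3.
Since the ranks differ, the system is inconsistent.
It has no solutions.

0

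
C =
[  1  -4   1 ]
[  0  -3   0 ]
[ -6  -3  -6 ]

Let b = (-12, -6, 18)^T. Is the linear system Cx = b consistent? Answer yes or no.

Row reduce the augmented matrix [C | b].
R3 ← R3 + (6)·R1: [0, -27, 0, -54]
R3 ← R3 − (9)·R2: [0, 0, 0, 0]
The echelon form has 2 nonzero rows, and every pivot lies in the first 3 columns, so rank(C) = rank([C|b]) = 2.
The system is consistent.

yes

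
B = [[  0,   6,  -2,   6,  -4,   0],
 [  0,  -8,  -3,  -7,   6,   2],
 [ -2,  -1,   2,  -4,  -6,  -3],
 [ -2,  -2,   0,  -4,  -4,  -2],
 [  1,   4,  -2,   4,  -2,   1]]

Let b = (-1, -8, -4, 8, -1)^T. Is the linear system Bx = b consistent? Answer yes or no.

no

Row reduce the augmented matrix [B | b].
Swap R1 ↔ R3
R4 ← R4 − R1: [0, -1, -2, 0, 2, 1, 12]
R5 ← R5 + (1/2)·R1: [0, 7/2, -1, 2, -5, -1/2, -3]
R3 ← R3 + (3/4)·R2: [0, 0, -17/4, 3/4, 1/2, 3/2, -7]
R4 ← R4 − (1/8)·R2: [0, 0, -13/8, 7/8, 5/4, 3/4, 13]
R5 ← R5 + (7/16)·R2: [0, 0, -37/16, -17/16, -19/8, 3/8, -13/2]
R4 ← R4 − (13/34)·R3: [0, 0, 0, 10/17, 18/17, 3/17, 533/34]
R5 ← R5 − (37/68)·R3: [0, 0, 0, -25/17, -45/17, -15/34, -183/68]
R5 ← R5 + (5/2)·R4: [0, 0, 0, 0, 0, 0, 73/2]
The echelon form has 5 nonzero rows; the last pivot sits in the augmented column, so rank(B) = 4 but rank([B|b]) = 5.
Since the ranks differ, the system is inconsistent.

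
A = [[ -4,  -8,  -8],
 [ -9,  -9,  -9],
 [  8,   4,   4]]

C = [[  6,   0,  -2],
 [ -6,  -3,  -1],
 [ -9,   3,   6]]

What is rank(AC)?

First compute AC:
[[ 96,   0, -32],
 [ 81,   0, -27],
 [-12,   0,   4]]
Now row reduce the product.
R2 ← R2 − (27/32)·R1: [0, 0, 0]
R3 ← R3 + (1/8)·R1: [0, 0, 0]
1 nonzero row, so rank(AC) = 1.

1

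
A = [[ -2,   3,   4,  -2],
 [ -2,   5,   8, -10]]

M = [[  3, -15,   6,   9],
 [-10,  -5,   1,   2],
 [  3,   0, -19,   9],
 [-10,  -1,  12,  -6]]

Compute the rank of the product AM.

First compute AM:
[[ -4,  17, -109,  36],
 [ 68,  15, -279, 124]]
Now row reduce the product.
R2 ← R2 + (17)·R1: [0, 304, -2132, 736]
2 nonzero rows, so rank(AM) = 2.

2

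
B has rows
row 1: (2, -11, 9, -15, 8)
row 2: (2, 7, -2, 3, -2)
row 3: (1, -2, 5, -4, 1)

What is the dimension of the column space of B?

Row reduce to echelon form.
R2 ← R2 − R1: [0, 18, -11, 18, -10]
R3 ← R3 − (1/2)·R1: [0, 7/2, 1/2, 7/2, -3]
R3 ← R3 − (7/36)·R2: [0, 0, 95/36, 0, -19/18]
Echelon form has 3 nonzero rows, so rank(B) = 3.
The column space has dimension equal to the rank: 3.

3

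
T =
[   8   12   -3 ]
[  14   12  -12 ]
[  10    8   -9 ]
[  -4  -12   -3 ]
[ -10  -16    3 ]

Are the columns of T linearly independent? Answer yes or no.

no

Row reduce T to echelon form.
R2 ← R2 − (7/4)·R1: [0, -9, -27/4]
R3 ← R3 − (5/4)·R1: [0, -7, -21/4]
R4 ← R4 + (1/2)·R1: [0, -6, -9/2]
R5 ← R5 + (5/4)·R1: [0, -1, -3/4]
R3 ← R3 − (7/9)·R2: [0, 0, 0]
R4 ← R4 − (2/3)·R2: [0, 0, 0]
R5 ← R5 − (1/9)·R2: [0, 0, 0]
2 pivots among 3 columns.
Only 2 < 3 pivot columns, so the columns are linearly dependent.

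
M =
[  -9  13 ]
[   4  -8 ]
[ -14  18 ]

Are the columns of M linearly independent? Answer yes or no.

yes

Row reduce M to echelon form.
R2 ← R2 + (4/9)·R1: [0, -20/9]
R3 ← R3 − (14/9)·R1: [0, -20/9]
R3 ← R3 − R2: [0, 0]
2 pivots among 2 columns.
Every column is a pivot column, so the columns are linearly independent.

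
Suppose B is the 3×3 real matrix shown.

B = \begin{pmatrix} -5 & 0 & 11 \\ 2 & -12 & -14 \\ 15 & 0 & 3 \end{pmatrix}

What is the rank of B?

3

Row reduce to echelon form.
R2 ← R2 + (2/5)·R1: [0, -12, -48/5]
R3 ← R3 + (3)·R1: [0, 0, 36]
Echelon form has 3 nonzero rows, so rank(B) = 3.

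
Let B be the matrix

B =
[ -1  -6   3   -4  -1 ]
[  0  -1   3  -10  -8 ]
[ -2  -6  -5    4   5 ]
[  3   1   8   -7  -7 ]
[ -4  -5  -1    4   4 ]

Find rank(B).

Row reduce to echelon form.
R3 ← R3 − (2)·R1: [0, 6, -11, 12, 7]
R4 ← R4 + (3)·R1: [0, -17, 17, -19, -10]
R5 ← R5 − (4)·R1: [0, 19, -13, 20, 8]
R3 ← R3 + (6)·R2: [0, 0, 7, -48, -41]
R4 ← R4 − (17)·R2: [0, 0, -34, 151, 126]
R5 ← R5 + (19)·R2: [0, 0, 44, -170, -144]
R4 ← R4 + (34/7)·R3: [0, 0, 0, -575/7, -512/7]
R5 ← R5 − (44/7)·R3: [0, 0, 0, 922/7, 796/7]
R5 ← R5 + (922/575)·R4: [0, 0, 0, 0, -2052/575]
Echelon form has 5 nonzero rows, so rank(B) = 5.

5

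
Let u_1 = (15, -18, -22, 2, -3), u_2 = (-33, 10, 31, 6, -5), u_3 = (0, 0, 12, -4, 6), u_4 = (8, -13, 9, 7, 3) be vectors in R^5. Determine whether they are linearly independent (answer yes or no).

yes

Form the matrix with these vectors as rows and row reduce.
R2 ← R2 + (11/5)·R1: [0, -148/5, -87/5, 52/5, -58/5]
R4 ← R4 − (8/15)·R1: [0, -17/5, 311/15, 89/15, 23/5]
R4 ← R4 − (17/148)·R2: [0, 0, 10093/444, 526/111, 439/74]
R4 ← R4 − (10093/5328)·R3: [0, 0, 0, 16405/1332, -4825/888]
4 nonzero rows, so the 4 vectors span a space of dimension 4.
Since 4 = 4, the vectors are linearly independent.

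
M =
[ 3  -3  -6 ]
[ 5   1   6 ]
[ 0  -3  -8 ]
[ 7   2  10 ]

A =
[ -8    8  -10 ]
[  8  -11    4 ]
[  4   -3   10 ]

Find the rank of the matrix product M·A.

2

First compute MA:
[[-72,  75, -102],
 [ -8,  11,  14],
 [-56,  57, -92],
 [  0,   4,  38]]
Now row reduce the product.
R2 ← R2 − (1/9)·R1: [0, 8/3, 76/3]
R3 ← R3 − (7/9)·R1: [0, -4/3, -38/3]
R3 ← R3 + (1/2)·R2: [0, 0, 0]
R4 ← R4 − (3/2)·R2: [0, 0, 0]
2 nonzero rows, so rank(MA) = 2.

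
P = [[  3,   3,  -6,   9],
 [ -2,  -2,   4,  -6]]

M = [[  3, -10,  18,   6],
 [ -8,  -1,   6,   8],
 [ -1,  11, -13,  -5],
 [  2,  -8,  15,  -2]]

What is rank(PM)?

1

First compute PM:
[[  9, -171, 285,  54],
 [ -6, 114, -190, -36]]
Now row reduce the product.
R2 ← R2 + (2/3)·R1: [0, 0, 0, 0]
1 nonzero row, so rank(PM) = 1.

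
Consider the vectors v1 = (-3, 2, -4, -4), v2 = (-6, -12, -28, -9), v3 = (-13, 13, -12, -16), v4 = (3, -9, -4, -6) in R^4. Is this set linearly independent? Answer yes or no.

no

Form the matrix with these vectors as rows and row reduce.
R2 ← R2 − (2)·R1: [0, -16, -20, -1]
R3 ← R3 − (13/3)·R1: [0, 13/3, 16/3, 4/3]
R4 ← R4 + R1: [0, -7, -8, -10]
R3 ← R3 + (13/48)·R2: [0, 0, -1/12, 17/16]
R4 ← R4 − (7/16)·R2: [0, 0, 3/4, -153/16]
R4 ← R4 + (9)·R3: [0, 0, 0, 0]
3 nonzero rows, so the 4 vectors span a space of dimension 3.
Since 3 < 4, the vectors are linearly dependent.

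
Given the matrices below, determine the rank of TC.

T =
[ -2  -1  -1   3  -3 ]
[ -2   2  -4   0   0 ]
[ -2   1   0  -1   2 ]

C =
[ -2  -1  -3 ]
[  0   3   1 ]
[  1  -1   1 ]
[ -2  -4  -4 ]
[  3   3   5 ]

2

First compute TC:
[[-12, -21, -23],
 [  0,  12,   4],
 [ 12,  15,  21]]
Now row reduce the product.
R3 ← R3 + R1: [0, -6, -2]
R3 ← R3 + (1/2)·R2: [0, 0, 0]
2 nonzero rows, so rank(TC) = 2.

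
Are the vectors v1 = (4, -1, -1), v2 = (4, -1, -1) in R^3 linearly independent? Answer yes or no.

Form the matrix with these vectors as rows and row reduce.
R2 ← R2 − R1: [0, 0, 0]
1 nonzero row, so the 2 vectors span a space of dimension 1.
Since 1 < 2, the vectors are linearly dependent.

no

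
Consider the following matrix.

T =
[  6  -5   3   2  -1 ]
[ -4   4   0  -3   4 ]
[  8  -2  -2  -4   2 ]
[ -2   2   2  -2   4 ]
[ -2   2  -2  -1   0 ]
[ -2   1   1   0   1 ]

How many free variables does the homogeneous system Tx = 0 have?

Row reduce to echelon form.
R2 ← R2 + (2/3)·R1: [0, 2/3, 2, -5/3, 10/3]
R3 ← R3 − (4/3)·R1: [0, 14/3, -6, -20/3, 10/3]
R4 ← R4 + (1/3)·R1: [0, 1/3, 3, -4/3, 11/3]
R5 ← R5 + (1/3)·R1: [0, 1/3, -1, -1/3, -1/3]
R6 ← R6 + (1/3)·R1: [0, -2/3, 2, 2/3, 2/3]
R3 ← R3 − (7)·R2: [0, 0, -20, 5, -20]
R4 ← R4 − (1/2)·R2: [0, 0, 2, -1/2, 2]
R5 ← R5 − (1/2)·R2: [0, 0, -2, 1/2, -2]
R6 ← R6 + R2: [0, 0, 4, -1, 4]
R4 ← R4 + (1/10)·R3: [0, 0, 0, 0, 0]
R5 ← R5 − (1/10)·R3: [0, 0, 0, 0, 0]
R6 ← R6 + (1/5)·R3: [0, 0, 0, 0, 0]
3 nonzero rows, so rank(T) = 3.
T has 5 columns; by rank–nullity, nullity = 5 − 3 = 2.

2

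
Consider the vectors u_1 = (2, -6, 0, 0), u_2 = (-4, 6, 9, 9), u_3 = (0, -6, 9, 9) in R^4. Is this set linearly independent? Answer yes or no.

no

Form the matrix with these vectors as rows and row reduce.
R2 ← R2 + (2)·R1: [0, -6, 9, 9]
R3 ← R3 − R2: [0, 0, 0, 0]
2 nonzero rows, so the 3 vectors span a space of dimension 2.
Since 2 < 3, the vectors are linearly dependent.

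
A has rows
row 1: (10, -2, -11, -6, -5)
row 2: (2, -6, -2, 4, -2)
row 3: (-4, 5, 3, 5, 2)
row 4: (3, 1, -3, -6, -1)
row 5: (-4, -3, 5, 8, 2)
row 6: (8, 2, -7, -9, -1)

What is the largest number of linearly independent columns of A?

Row reduce to echelon form.
R2 ← R2 − (1/5)·R1: [0, -28/5, 1/5, 26/5, -1]
R3 ← R3 + (2/5)·R1: [0, 21/5, -7/5, 13/5, 0]
R4 ← R4 − (3/10)·R1: [0, 8/5, 3/10, -21/5, 1/2]
R5 ← R5 + (2/5)·R1: [0, -19/5, 3/5, 28/5, 0]
R6 ← R6 − (4/5)·R1: [0, 18/5, 9/5, -21/5, 3]
R3 ← R3 + (3/4)·R2: [0, 0, -5/4, 13/2, -3/4]
R4 ← R4 + (2/7)·R2: [0, 0, 5/14, -19/7, 3/14]
R5 ← R5 − (19/28)·R2: [0, 0, 13/28, 29/14, 19/28]
R6 ← R6 + (9/14)·R2: [0, 0, 27/14, -6/7, 33/14]
R4 ← R4 + (2/7)·R3: [0, 0, 0, -6/7, 0]
R5 ← R5 + (13/35)·R3: [0, 0, 0, 157/35, 2/5]
R6 ← R6 + (54/35)·R3: [0, 0, 0, 321/35, 6/5]
R5 ← R5 + (157/30)·R4: [0, 0, 0, 0, 2/5]
R6 ← R6 + (107/10)·R4: [0, 0, 0, 0, 6/5]
R6 ← R6 − (3)·R5: [0, 0, 0, 0, 0]
Echelon form has 5 nonzero rows, so rank(A) = 5.
The rank gives the maximum number of linearly independent columns: 5.

5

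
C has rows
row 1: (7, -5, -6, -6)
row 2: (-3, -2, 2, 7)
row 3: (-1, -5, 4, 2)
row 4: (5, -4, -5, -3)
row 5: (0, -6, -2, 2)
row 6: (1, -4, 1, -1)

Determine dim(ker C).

0

Row reduce to echelon form.
R2 ← R2 + (3/7)·R1: [0, -29/7, -4/7, 31/7]
R3 ← R3 + (1/7)·R1: [0, -40/7, 22/7, 8/7]
R4 ← R4 − (5/7)·R1: [0, -3/7, -5/7, 9/7]
R6 ← R6 − (1/7)·R1: [0, -23/7, 13/7, -1/7]
R3 ← R3 − (40/29)·R2: [0, 0, 114/29, -144/29]
R4 ← R4 − (3/29)·R2: [0, 0, -19/29, 24/29]
R5 ← R5 − (42/29)·R2: [0, 0, -34/29, -128/29]
R6 ← R6 − (23/29)·R2: [0, 0, 67/29, -106/29]
R4 ← R4 + (1/6)·R3: [0, 0, 0, 0]
R5 ← R5 + (17/57)·R3: [0, 0, 0, -112/19]
R6 ← R6 − (67/114)·R3: [0, 0, 0, -14/19]
Swap R4 ↔ R5
R6 ← R6 − (1/8)·R4: [0, 0, 0, 0]
4 nonzero rows, so rank(C) = 4.
C has 4 columns; by rank–nullity, nullity = 4 − 4 = 0.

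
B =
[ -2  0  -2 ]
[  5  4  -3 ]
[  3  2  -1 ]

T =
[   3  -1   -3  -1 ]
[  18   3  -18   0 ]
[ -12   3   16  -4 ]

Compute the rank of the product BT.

First compute BT:
[[ 18,  -4, -26,  10],
 [123,  -2, -135,   7],
 [ 57,   0, -61,   1]]
Now row reduce the product.
R2 ← R2 − (41/6)·R1: [0, 76/3, 128/3, -184/3]
R3 ← R3 − (19/6)·R1: [0, 38/3, 64/3, -92/3]
R3 ← R3 − (1/2)·R2: [0, 0, 0, 0]
2 nonzero rows, so rank(BT) = 2.

2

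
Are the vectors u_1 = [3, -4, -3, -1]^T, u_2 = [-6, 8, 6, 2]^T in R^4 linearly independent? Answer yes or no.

no

Form the matrix with these vectors as rows and row reduce.
R2 ← R2 + (2)·R1: [0, 0, 0, 0]
1 nonzero row, so the 2 vectors span a space of dimension 1.
Since 1 < 2, the vectors are linearly dependent.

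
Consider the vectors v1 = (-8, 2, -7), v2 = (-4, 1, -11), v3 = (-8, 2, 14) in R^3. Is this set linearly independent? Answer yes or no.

Form the matrix with these vectors as rows and row reduce.
R2 ← R2 − (1/2)·R1: [0, 0, -15/2]
R3 ← R3 − R1: [0, 0, 21]
R3 ← R3 + (14/5)·R2: [0, 0, 0]
2 nonzero rows, so the 3 vectors span a space of dimension 2.
Since 2 < 3, the vectors are linearly dependent.

no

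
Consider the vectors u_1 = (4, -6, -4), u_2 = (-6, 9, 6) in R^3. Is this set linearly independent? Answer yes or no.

no

Form the matrix with these vectors as rows and row reduce.
R2 ← R2 + (3/2)·R1: [0, 0, 0]
1 nonzero row, so the 2 vectors span a space of dimension 1.
Since 1 < 2, the vectors are linearly dependent.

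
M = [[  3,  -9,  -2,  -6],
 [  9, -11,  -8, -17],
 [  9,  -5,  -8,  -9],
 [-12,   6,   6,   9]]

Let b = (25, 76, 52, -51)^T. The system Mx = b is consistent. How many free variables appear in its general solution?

0

Row reduce the augmented matrix [M | b].
R2 ← R2 − (3)·R1: [0, 16, -2, 1, 1]
R3 ← R3 − (3)·R1: [0, 22, -2, 9, -23]
R4 ← R4 + (4)·R1: [0, -30, -2, -15, 49]
R3 ← R3 − (11/8)·R2: [0, 0, 3/4, 61/8, -195/8]
R4 ← R4 + (15/8)·R2: [0, 0, -23/4, -105/8, 407/8]
R4 ← R4 + (23/3)·R3: [0, 0, 0, 136/3, -136]
The echelon form has 4 nonzero rows, and every pivot lies in the first 4 columns, so rank(M) = rank([M|b]) = 4.
The system is consistent.
Free variables = (unknowns) − (rank) = 4 − 4 = 0.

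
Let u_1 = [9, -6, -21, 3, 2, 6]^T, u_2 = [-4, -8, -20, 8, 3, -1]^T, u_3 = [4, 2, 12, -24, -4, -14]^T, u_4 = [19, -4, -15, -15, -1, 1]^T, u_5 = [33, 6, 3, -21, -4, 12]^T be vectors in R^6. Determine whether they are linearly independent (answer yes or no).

Form the matrix with these vectors as rows and row reduce.
R2 ← R2 + (4/9)·R1: [0, -32/3, -88/3, 28/3, 35/9, 5/3]
R3 ← R3 − (4/9)·R1: [0, 14/3, 64/3, -76/3, -44/9, -50/3]
R4 ← R4 − (19/9)·R1: [0, 26/3, 88/3, -64/3, -47/9, -35/3]
R5 ← R5 − (11/3)·R1: [0, 28, 80, -32, -34/3, -10]
R3 ← R3 + (7/16)·R2: [0, 0, 17/2, -85/4, -51/16, -255/16]
R4 ← R4 + (13/16)·R2: [0, 0, 11/2, -55/4, -33/16, -165/16]
R5 ← R5 + (21/8)·R2: [0, 0, 3, -15/2, -9/8, -45/8]
R4 ← R4 − (11/17)·R3: [0, 0, 0, 0, 0, 0]
R5 ← R5 − (6/17)·R3: [0, 0, 0, 0, 0, 0]
3 nonzero rows, so the 5 vectors span a space of dimension 3.
Since 3 < 5, the vectors are linearly dependent.

no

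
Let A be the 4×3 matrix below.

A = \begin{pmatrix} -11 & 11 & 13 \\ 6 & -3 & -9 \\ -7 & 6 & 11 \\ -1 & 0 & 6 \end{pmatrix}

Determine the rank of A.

Row reduce to echelon form.
R2 ← R2 + (6/11)·R1: [0, 3, -21/11]
R3 ← R3 − (7/11)·R1: [0, -1, 30/11]
R4 ← R4 − (1/11)·R1: [0, -1, 53/11]
R3 ← R3 + (1/3)·R2: [0, 0, 23/11]
R4 ← R4 + (1/3)·R2: [0, 0, 46/11]
R4 ← R4 − (2)·R3: [0, 0, 0]
Echelon form has 3 nonzero rows, so rank(A) = 3.

3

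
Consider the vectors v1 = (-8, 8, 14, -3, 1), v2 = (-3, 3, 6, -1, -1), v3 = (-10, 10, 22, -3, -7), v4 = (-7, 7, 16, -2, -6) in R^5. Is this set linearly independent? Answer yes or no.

Form the matrix with these vectors as rows and row reduce.
R2 ← R2 − (3/8)·R1: [0, 0, 3/4, 1/8, -11/8]
R3 ← R3 − (5/4)·R1: [0, 0, 9/2, 3/4, -33/4]
R4 ← R4 − (7/8)·R1: [0, 0, 15/4, 5/8, -55/8]
R3 ← R3 − (6)·R2: [0, 0, 0, 0, 0]
R4 ← R4 − (5)·R2: [0, 0, 0, 0, 0]
2 nonzero rows, so the 4 vectors span a space of dimension 2.
Since 2 < 4, the vectors are linearly dependent.

no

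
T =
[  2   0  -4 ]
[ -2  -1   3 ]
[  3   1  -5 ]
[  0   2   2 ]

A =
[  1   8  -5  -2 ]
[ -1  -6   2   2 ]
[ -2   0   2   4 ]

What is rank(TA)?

First compute TA:
[[ 10,  16, -18, -20],
 [ -7, -10,  14,  14],
 [ 12,  18, -23, -24],
 [ -6, -12,   8,  12]]
Now row reduce the product.
R2 ← R2 + (7/10)·R1: [0, 6/5, 7/5, 0]
R3 ← R3 − (6/5)·R1: [0, -6/5, -7/5, 0]
R4 ← R4 + (3/5)·R1: [0, -12/5, -14/5, 0]
R3 ← R3 + R2: [0, 0, 0, 0]
R4 ← R4 + (2)·R2: [0, 0, 0, 0]
2 nonzero rows, so rank(TA) = 2.

2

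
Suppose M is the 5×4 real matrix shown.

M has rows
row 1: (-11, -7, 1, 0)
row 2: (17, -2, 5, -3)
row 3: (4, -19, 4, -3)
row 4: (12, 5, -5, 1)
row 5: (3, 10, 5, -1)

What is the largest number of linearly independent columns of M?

Row reduce to echelon form.
R2 ← R2 + (17/11)·R1: [0, -141/11, 72/11, -3]
R3 ← R3 + (4/11)·R1: [0, -237/11, 48/11, -3]
R4 ← R4 + (12/11)·R1: [0, -29/11, -43/11, 1]
R5 ← R5 + (3/11)·R1: [0, 89/11, 58/11, -1]
R3 ← R3 − (79/47)·R2: [0, 0, -312/47, 96/47]
R4 ← R4 − (29/141)·R2: [0, 0, -247/47, 76/47]
R5 ← R5 + (89/141)·R2: [0, 0, 442/47, -136/47]
R4 ← R4 − (19/24)·R3: [0, 0, 0, 0]
R5 ← R5 + (17/12)·R3: [0, 0, 0, 0]
Echelon form has 3 nonzero rows, so rank(M) = 3.
The rank gives the maximum number of linearly independent columns: 3.

3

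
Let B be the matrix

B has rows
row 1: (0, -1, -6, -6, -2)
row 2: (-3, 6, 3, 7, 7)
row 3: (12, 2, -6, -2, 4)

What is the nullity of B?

Row reduce to echelon form.
Swap R1 ↔ R2
R3 ← R3 + (4)·R1: [0, 26, 6, 26, 32]
R3 ← R3 + (26)·R2: [0, 0, -150, -130, -20]
3 nonzero rows, so rank(B) = 3.
B has 5 columns; by rank–nullity, nullity = 5 − 3 = 2.

2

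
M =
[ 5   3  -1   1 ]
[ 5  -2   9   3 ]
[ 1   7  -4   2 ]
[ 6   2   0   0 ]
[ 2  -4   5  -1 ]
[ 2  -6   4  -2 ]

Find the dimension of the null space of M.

0

Row reduce to echelon form.
R2 ← R2 − R1: [0, -5, 10, 2]
R3 ← R3 − (1/5)·R1: [0, 32/5, -19/5, 9/5]
R4 ← R4 − (6/5)·R1: [0, -8/5, 6/5, -6/5]
R5 ← R5 − (2/5)·R1: [0, -26/5, 27/5, -7/5]
R6 ← R6 − (2/5)·R1: [0, -36/5, 22/5, -12/5]
R3 ← R3 + (32/25)·R2: [0, 0, 9, 109/25]
R4 ← R4 − (8/25)·R2: [0, 0, -2, -46/25]
R5 ← R5 − (26/25)·R2: [0, 0, -5, -87/25]
R6 ← R6 − (36/25)·R2: [0, 0, -10, -132/25]
R4 ← R4 + (2/9)·R3: [0, 0, 0, -196/225]
R5 ← R5 + (5/9)·R3: [0, 0, 0, -238/225]
R6 ← R6 + (10/9)·R3: [0, 0, 0, -98/225]
R5 ← R5 − (17/14)·R4: [0, 0, 0, 0]
R6 ← R6 − (1/2)·R4: [0, 0, 0, 0]
4 nonzero rows, so rank(M) = 4.
M has 4 columns; by rank–nullity, nullity = 4 − 4 = 0.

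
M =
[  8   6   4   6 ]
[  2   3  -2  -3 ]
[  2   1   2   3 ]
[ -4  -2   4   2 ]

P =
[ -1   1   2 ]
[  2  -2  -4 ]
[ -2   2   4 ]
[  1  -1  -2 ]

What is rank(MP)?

First compute MP:
[[  2,  -2,  -4],
 [  5,  -5, -10],
 [ -1,   1,   2],
 [ -6,   6,  12]]
Now row reduce the product.
R2 ← R2 − (5/2)·R1: [0, 0, 0]
R3 ← R3 + (1/2)·R1: [0, 0, 0]
R4 ← R4 + (3)·R1: [0, 0, 0]
1 nonzero row, so rank(MP) = 1.

1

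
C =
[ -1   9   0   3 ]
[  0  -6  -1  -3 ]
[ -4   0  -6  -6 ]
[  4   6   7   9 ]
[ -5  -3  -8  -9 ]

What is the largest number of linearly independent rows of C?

Row reduce to echelon form.
R3 ← R3 − (4)·R1: [0, -36, -6, -18]
R4 ← R4 + (4)·R1: [0, 42, 7, 21]
R5 ← R5 − (5)·R1: [0, -48, -8, -24]
R3 ← R3 − (6)·R2: [0, 0, 0, 0]
R4 ← R4 + (7)·R2: [0, 0, 0, 0]
R5 ← R5 − (8)·R2: [0, 0, 0, 0]
Echelon form has 2 nonzero rows, so rank(C) = 2.
The rank gives the maximum number of linearly independent rows: 2.

2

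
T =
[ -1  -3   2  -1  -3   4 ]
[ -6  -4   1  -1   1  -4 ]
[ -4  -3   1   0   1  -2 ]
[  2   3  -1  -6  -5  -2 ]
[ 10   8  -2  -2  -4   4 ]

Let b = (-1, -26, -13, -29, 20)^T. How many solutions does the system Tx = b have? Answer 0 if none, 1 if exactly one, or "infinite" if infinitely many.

Row reduce the augmented matrix [T | b].
R2 ← R2 − (6)·R1: [0, 14, -11, 5, 19, -28, -20]
R3 ← R3 − (4)·R1: [0, 9, -7, 4, 13, -18, -9]
R4 ← R4 + (2)·R1: [0, -3, 3, -8, -11, 6, -31]
R5 ← R5 + (10)·R1: [0, -22, 18, -12, -34, 44, 10]
R3 ← R3 − (9/14)·R2: [0, 0, 1/14, 11/14, 11/14, 0, 27/7]
R4 ← R4 + (3/14)·R2: [0, 0, 9/14, -97/14, -97/14, 0, -247/7]
R5 ← R5 + (11/7)·R2: [0, 0, 5/7, -29/7, -29/7, 0, -150/7]
R4 ← R4 − (9)·R3: [0, 0, 0, -14, -14, 0, -70]
R5 ← R5 − (10)·R3: [0, 0, 0, -12, -12, 0, -60]
R5 ← R5 − (6/7)·R4: [0, 0, 0, 0, 0, 0, 0]
The echelon form has 4 nonzero rows, and every pivot lies in the first 6 columns, so rank(T) = rank([T|b]) = 4.
The system is consistent.
rank = 4 < 6 unknowns, so there are infinitely many solutions.

infinite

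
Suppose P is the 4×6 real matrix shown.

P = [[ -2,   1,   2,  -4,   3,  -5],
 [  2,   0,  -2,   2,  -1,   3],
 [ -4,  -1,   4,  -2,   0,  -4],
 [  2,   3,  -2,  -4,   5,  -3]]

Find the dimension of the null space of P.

4

Row reduce to echelon form.
R2 ← R2 + R1: [0, 1, 0, -2, 2, -2]
R3 ← R3 − (2)·R1: [0, -3, 0, 6, -6, 6]
R4 ← R4 + R1: [0, 4, 0, -8, 8, -8]
R3 ← R3 + (3)·R2: [0, 0, 0, 0, 0, 0]
R4 ← R4 − (4)·R2: [0, 0, 0, 0, 0, 0]
2 nonzero rows, so rank(P) = 2.
P has 6 columns; by rank–nullity, nullity = 6 − 2 = 4.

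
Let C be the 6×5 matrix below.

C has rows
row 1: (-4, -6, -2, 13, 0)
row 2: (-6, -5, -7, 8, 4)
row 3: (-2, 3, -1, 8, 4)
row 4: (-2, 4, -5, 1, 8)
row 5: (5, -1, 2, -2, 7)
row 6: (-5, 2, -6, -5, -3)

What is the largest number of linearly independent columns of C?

5

Row reduce to echelon form.
R2 ← R2 − (3/2)·R1: [0, 4, -4, -23/2, 4]
R3 ← R3 − (1/2)·R1: [0, 6, 0, 3/2, 4]
R4 ← R4 − (1/2)·R1: [0, 7, -4, -11/2, 8]
R5 ← R5 + (5/4)·R1: [0, -17/2, -1/2, 57/4, 7]
R6 ← R6 − (5/4)·R1: [0, 19/2, -7/2, -85/4, -3]
R3 ← R3 − (3/2)·R2: [0, 0, 6, 75/4, -2]
R4 ← R4 − (7/4)·R2: [0, 0, 3, 117/8, 1]
R5 ← R5 + (17/8)·R2: [0, 0, -9, -163/16, 31/2]
R6 ← R6 − (19/8)·R2: [0, 0, 6, 97/16, -25/2]
R4 ← R4 − (1/2)·R3: [0, 0, 0, 21/4, 2]
R5 ← R5 + (3/2)·R3: [0, 0, 0, 287/16, 25/2]
R6 ← R6 − R3: [0, 0, 0, -203/16, -21/2]
R5 ← R5 − (41/12)·R4: [0, 0, 0, 0, 17/3]
R6 ← R6 + (29/12)·R4: [0, 0, 0, 0, -17/3]
R6 ← R6 + R5: [0, 0, 0, 0, 0]
Echelon form has 5 nonzero rows, so rank(C) = 5.
The rank gives the maximum number of linearly independent columns: 5.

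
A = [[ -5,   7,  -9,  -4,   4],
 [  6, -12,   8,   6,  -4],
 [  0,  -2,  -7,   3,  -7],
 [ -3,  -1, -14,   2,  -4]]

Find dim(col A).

4

Row reduce to echelon form.
R2 ← R2 + (6/5)·R1: [0, -18/5, -14/5, 6/5, 4/5]
R4 ← R4 − (3/5)·R1: [0, -26/5, -43/5, 22/5, -32/5]
R3 ← R3 − (5/9)·R2: [0, 0, -49/9, 7/3, -67/9]
R4 ← R4 − (13/9)·R2: [0, 0, -41/9, 8/3, -68/9]
R4 ← R4 − (41/49)·R3: [0, 0, 0, 5/7, -65/49]
Echelon form has 4 nonzero rows, so rank(A) = 4.
The column space has dimension equal to the rank: 4.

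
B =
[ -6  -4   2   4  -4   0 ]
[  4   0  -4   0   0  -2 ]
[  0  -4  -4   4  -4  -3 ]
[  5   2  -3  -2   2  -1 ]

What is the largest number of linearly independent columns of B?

2

Row reduce to echelon form.
R2 ← R2 + (2/3)·R1: [0, -8/3, -8/3, 8/3, -8/3, -2]
R4 ← R4 + (5/6)·R1: [0, -4/3, -4/3, 4/3, -4/3, -1]
R3 ← R3 − (3/2)·R2: [0, 0, 0, 0, 0, 0]
R4 ← R4 − (1/2)·R2: [0, 0, 0, 0, 0, 0]
Echelon form has 2 nonzero rows, so rank(B) = 2.
The rank gives the maximum number of linearly independent columns: 2.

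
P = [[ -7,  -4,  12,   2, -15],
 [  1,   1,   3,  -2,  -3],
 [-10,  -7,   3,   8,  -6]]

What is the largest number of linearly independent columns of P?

Row reduce to echelon form.
R2 ← R2 + (1/7)·R1: [0, 3/7, 33/7, -12/7, -36/7]
R3 ← R3 − (10/7)·R1: [0, -9/7, -99/7, 36/7, 108/7]
R3 ← R3 + (3)·R2: [0, 0, 0, 0, 0]
Echelon form has 2 nonzero rows, so rank(P) = 2.
The rank gives the maximum number of linearly independent columns: 2.

2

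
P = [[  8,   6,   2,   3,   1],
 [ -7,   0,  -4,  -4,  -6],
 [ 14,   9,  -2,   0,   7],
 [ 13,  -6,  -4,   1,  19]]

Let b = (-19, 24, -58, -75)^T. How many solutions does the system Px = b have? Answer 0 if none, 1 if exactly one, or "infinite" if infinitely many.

Row reduce the augmented matrix [P | b].
R2 ← R2 + (7/8)·R1: [0, 21/4, -9/4, -11/8, -41/8, 59/8]
R3 ← R3 − (7/4)·R1: [0, -3/2, -11/2, -21/4, 21/4, -99/4]
R4 ← R4 − (13/8)·R1: [0, -63/4, -29/4, -31/8, 139/8, -353/8]
R3 ← R3 + (2/7)·R2: [0, 0, -43/7, -79/14, 53/14, -317/14]
R4 ← R4 + (3)·R2: [0, 0, -14, -8, 2, -22]
R4 ← R4 − (98/43)·R3: [0, 0, 0, 209/43, -285/43, 1273/43]
The echelon form has 4 nonzero rows, and every pivot lies in the first 5 columns, so rank(P) = rank([P|b]) = 4.
The system is consistent.
rank = 4 < 5 unknowns, so there are infinitely many solutions.

infinite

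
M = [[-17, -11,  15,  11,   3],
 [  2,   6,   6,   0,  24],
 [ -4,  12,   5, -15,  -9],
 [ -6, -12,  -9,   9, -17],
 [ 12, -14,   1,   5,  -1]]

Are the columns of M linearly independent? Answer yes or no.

yes

Row reduce M to echelon form.
R2 ← R2 + (2/17)·R1: [0, 80/17, 132/17, 22/17, 414/17]
R3 ← R3 − (4/17)·R1: [0, 248/17, 25/17, -299/17, -165/17]
R4 ← R4 − (6/17)·R1: [0, -138/17, -243/17, 87/17, -307/17]
R5 ← R5 + (12/17)·R1: [0, -370/17, 197/17, 217/17, 19/17]
R3 ← R3 − (31/10)·R2: [0, 0, -113/5, -108/5, -426/5]
R4 ← R4 + (69/40)·R2: [0, 0, -9/10, 147/20, 479/20]
R5 ← R5 + (37/8)·R2: [0, 0, 95/2, 75/4, 455/4]
R4 ← R4 − (9/226)·R3: [0, 0, 0, 3711/452, 12359/452]
R5 ← R5 + (475/226)·R3: [0, 0, 0, -12045/452, -29525/452]
R5 ← R5 + (4015/1237)·R4: [0, 0, 0, 0, 28980/1237]
5 pivots among 5 columns.
Every column is a pivot column, so the columns are linearly independent.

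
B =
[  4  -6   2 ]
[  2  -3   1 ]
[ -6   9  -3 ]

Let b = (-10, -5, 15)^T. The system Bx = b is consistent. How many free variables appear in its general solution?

Row reduce the augmented matrix [B | b].
R2 ← R2 − (1/2)·R1: [0, 0, 0, 0]
R3 ← R3 + (3/2)·R1: [0, 0, 0, 0]
The echelon form has 1 nonzero rows, and every pivot lies in the first 3 columns, so rank(B) = rank([B|b]) = 1.
The system is consistent.
Free variables = (unknowns) − (rank) = 3 − 1 = 2.

2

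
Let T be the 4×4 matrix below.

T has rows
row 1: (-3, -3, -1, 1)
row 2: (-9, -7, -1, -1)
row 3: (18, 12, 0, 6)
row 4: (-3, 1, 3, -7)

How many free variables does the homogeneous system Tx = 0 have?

2

Row reduce to echelon form.
R2 ← R2 − (3)·R1: [0, 2, 2, -4]
R3 ← R3 + (6)·R1: [0, -6, -6, 12]
R4 ← R4 − R1: [0, 4, 4, -8]
R3 ← R3 + (3)·R2: [0, 0, 0, 0]
R4 ← R4 − (2)·R2: [0, 0, 0, 0]
2 nonzero rows, so rank(T) = 2.
T has 4 columns; by rank–nullity, nullity = 4 − 2 = 2.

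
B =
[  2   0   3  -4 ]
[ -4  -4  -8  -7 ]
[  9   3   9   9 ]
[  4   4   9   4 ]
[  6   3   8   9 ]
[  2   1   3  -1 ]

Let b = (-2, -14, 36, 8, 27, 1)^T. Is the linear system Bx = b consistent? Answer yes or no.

Row reduce the augmented matrix [B | b].
R2 ← R2 + (2)·R1: [0, -4, -2, -15, -18]
R3 ← R3 − (9/2)·R1: [0, 3, -9/2, 27, 45]
R4 ← R4 − (2)·R1: [0, 4, 3, 12, 12]
R5 ← R5 − (3)·R1: [0, 3, -1, 21, 33]
R6 ← R6 − R1: [0, 1, 0, 3, 3]
R3 ← R3 + (3/4)·R2: [0, 0, -6, 63/4, 63/2]
R4 ← R4 + R2: [0, 0, 1, -3, -6]
R5 ← R5 + (3/4)·R2: [0, 0, -5/2, 39/4, 39/2]
R6 ← R6 + (1/4)·R2: [0, 0, -1/2, -3/4, -3/2]
R4 ← R4 + (1/6)·R3: [0, 0, 0, -3/8, -3/4]
R5 ← R5 − (5/12)·R3: [0, 0, 0, 51/16, 51/8]
R6 ← R6 − (1/12)·R3: [0, 0, 0, -33/16, -33/8]
R5 ← R5 + (17/2)·R4: [0, 0, 0, 0, 0]
R6 ← R6 − (11/2)·R4: [0, 0, 0, 0, 0]
The echelon form has 4 nonzero rows, and every pivot lies in the first 4 columns, so rank(B) = rank([B|b]) = 4.
The system is consistent.

yes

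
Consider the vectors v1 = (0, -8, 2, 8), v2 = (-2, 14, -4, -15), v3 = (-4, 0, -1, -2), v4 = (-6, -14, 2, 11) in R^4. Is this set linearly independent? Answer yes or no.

Form the matrix with these vectors as rows and row reduce.
Swap R1 ↔ R2
R3 ← R3 − (2)·R1: [0, -28, 7, 28]
R4 ← R4 − (3)·R1: [0, -56, 14, 56]
R3 ← R3 − (7/2)·R2: [0, 0, 0, 0]
R4 ← R4 − (7)·R2: [0, 0, 0, 0]
2 nonzero rows, so the 4 vectors span a space of dimension 2.
Since 2 < 4, the vectors are linearly dependent.

no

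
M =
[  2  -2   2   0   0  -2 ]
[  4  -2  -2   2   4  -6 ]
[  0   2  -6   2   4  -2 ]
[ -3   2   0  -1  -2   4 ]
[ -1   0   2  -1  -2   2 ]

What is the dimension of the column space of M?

Row reduce to echelon form.
R2 ← R2 − (2)·R1: [0, 2, -6, 2, 4, -2]
R4 ← R4 + (3/2)·R1: [0, -1, 3, -1, -2, 1]
R5 ← R5 + (1/2)·R1: [0, -1, 3, -1, -2, 1]
R3 ← R3 − R2: [0, 0, 0, 0, 0, 0]
R4 ← R4 + (1/2)·R2: [0, 0, 0, 0, 0, 0]
R5 ← R5 + (1/2)·R2: [0, 0, 0, 0, 0, 0]
Echelon form has 2 nonzero rows, so rank(M) = 2.
The column space has dimension equal to the rank: 2.

2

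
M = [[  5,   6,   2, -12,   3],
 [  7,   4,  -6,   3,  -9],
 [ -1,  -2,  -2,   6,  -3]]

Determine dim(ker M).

Row reduce to echelon form.
R2 ← R2 − (7/5)·R1: [0, -22/5, -44/5, 99/5, -66/5]
R3 ← R3 + (1/5)·R1: [0, -4/5, -8/5, 18/5, -12/5]
R3 ← R3 − (2/11)·R2: [0, 0, 0, 0, 0]
2 nonzero rows, so rank(M) = 2.
M has 5 columns; by rank–nullity, nullity = 5 − 2 = 3.

3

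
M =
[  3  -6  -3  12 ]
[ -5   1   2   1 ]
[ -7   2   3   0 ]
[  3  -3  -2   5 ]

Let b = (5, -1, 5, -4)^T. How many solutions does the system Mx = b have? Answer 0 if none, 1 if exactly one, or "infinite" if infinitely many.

0

Row reduce the augmented matrix [M | b].
R2 ← R2 + (5/3)·R1: [0, -9, -3, 21, 22/3]
R3 ← R3 + (7/3)·R1: [0, -12, -4, 28, 50/3]
R4 ← R4 − R1: [0, 3, 1, -7, -9]
R3 ← R3 − (4/3)·R2: [0, 0, 0, 0, 62/9]
R4 ← R4 + (1/3)·R2: [0, 0, 0, 0, -59/9]
R4 ← R4 + (59/62)·R3: [0, 0, 0, 0, 0]
The echelon form has 3 nonzero rows; the last pivot sits in the augmented column, so rank(M) = 2 but rank([M|b]) = 3.
Since the ranks differ, the system is inconsistent.
It has no solutions.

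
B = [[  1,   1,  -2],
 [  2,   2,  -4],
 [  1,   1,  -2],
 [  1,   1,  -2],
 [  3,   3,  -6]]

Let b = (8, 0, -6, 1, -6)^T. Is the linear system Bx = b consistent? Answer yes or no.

Row reduce the augmented matrix [B | b].
R2 ← R2 − (2)·R1: [0, 0, 0, -16]
R3 ← R3 − R1: [0, 0, 0, -14]
R4 ← R4 − R1: [0, 0, 0, -7]
R5 ← R5 − (3)·R1: [0, 0, 0, -30]
R3 ← R3 − (7/8)·R2: [0, 0, 0, 0]
R4 ← R4 − (7/16)·R2: [0, 0, 0, 0]
R5 ← R5 − (15/8)·R2: [0, 0, 0, 0]
The echelon form has 2 nonzero rows; the last pivot sits in the augmented column, so rank(B) = 1 but rank([B|b]) = 2.
Since the ranks differ, the system is inconsistent.

no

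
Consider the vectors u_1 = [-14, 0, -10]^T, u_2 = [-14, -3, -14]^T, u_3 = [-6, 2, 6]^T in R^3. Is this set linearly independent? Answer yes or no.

Form the matrix with these vectors as rows and row reduce.
R2 ← R2 − R1: [0, -3, -4]
R3 ← R3 − (3/7)·R1: [0, 2, 72/7]
R3 ← R3 + (2/3)·R2: [0, 0, 160/21]
3 nonzero rows, so the 3 vectors span a space of dimension 3.
Since 3 = 3, the vectors are linearly independent.

yes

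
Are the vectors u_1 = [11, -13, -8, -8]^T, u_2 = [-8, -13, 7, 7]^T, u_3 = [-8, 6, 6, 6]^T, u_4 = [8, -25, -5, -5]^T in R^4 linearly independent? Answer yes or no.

no

Form the matrix with these vectors as rows and row reduce.
R2 ← R2 + (8/11)·R1: [0, -247/11, 13/11, 13/11]
R3 ← R3 + (8/11)·R1: [0, -38/11, 2/11, 2/11]
R4 ← R4 − (8/11)·R1: [0, -171/11, 9/11, 9/11]
R3 ← R3 − (2/13)·R2: [0, 0, 0, 0]
R4 ← R4 − (9/13)·R2: [0, 0, 0, 0]
2 nonzero rows, so the 4 vectors span a space of dimension 2.
Since 2 < 4, the vectors are linearly dependent.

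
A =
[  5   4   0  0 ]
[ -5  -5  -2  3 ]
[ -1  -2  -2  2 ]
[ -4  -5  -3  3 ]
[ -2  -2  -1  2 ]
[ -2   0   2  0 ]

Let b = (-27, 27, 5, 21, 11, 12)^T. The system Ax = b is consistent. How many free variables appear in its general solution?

1

Row reduce the augmented matrix [A | b].
R2 ← R2 + R1: [0, -1, -2, 3, 0]
R3 ← R3 + (1/5)·R1: [0, -6/5, -2, 2, -2/5]
R4 ← R4 + (4/5)·R1: [0, -9/5, -3, 3, -3/5]
R5 ← R5 + (2/5)·R1: [0, -2/5, -1, 2, 1/5]
R6 ← R6 + (2/5)·R1: [0, 8/5, 2, 0, 6/5]
R3 ← R3 − (6/5)·R2: [0, 0, 2/5, -8/5, -2/5]
R4 ← R4 − (9/5)·R2: [0, 0, 3/5, -12/5, -3/5]
R5 ← R5 − (2/5)·R2: [0, 0, -1/5, 4/5, 1/5]
R6 ← R6 + (8/5)·R2: [0, 0, -6/5, 24/5, 6/5]
R4 ← R4 − (3/2)·R3: [0, 0, 0, 0, 0]
R5 ← R5 + (1/2)·R3: [0, 0, 0, 0, 0]
R6 ← R6 + (3)·R3: [0, 0, 0, 0, 0]
The echelon form has 3 nonzero rows, and every pivot lies in the first 4 columns, so rank(A) = rank([A|b]) = 3.
The system is consistent.
Free variables = (unknowns) − (rank) = 4 − 3 = 1.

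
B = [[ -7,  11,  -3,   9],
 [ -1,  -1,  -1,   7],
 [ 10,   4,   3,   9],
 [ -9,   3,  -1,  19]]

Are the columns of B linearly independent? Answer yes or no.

yes

Row reduce B to echelon form.
R2 ← R2 − (1/7)·R1: [0, -18/7, -4/7, 40/7]
R3 ← R3 + (10/7)·R1: [0, 138/7, -9/7, 153/7]
R4 ← R4 − (9/7)·R1: [0, -78/7, 20/7, 52/7]
R3 ← R3 + (23/3)·R2: [0, 0, -17/3, 197/3]
R4 ← R4 − (13/3)·R2: [0, 0, 16/3, -52/3]
R4 ← R4 + (16/17)·R3: [0, 0, 0, 756/17]
4 pivots among 4 columns.
Every column is a pivot column, so the columns are linearly independent.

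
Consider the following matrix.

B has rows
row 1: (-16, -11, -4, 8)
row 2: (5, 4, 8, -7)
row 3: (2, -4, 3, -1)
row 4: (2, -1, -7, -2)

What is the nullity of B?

0

Row reduce to echelon form.
R2 ← R2 + (5/16)·R1: [0, 9/16, 27/4, -9/2]
R3 ← R3 + (1/8)·R1: [0, -43/8, 5/2, 0]
R4 ← R4 + (1/8)·R1: [0, -19/8, -15/2, -1]
R3 ← R3 + (86/9)·R2: [0, 0, 67, -43]
R4 ← R4 + (38/9)·R2: [0, 0, 21, -20]
R4 ← R4 − (21/67)·R3: [0, 0, 0, -437/67]
4 nonzero rows, so rank(B) = 4.
B has 4 columns; by rank–nullity, nullity = 4 − 4 = 0.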